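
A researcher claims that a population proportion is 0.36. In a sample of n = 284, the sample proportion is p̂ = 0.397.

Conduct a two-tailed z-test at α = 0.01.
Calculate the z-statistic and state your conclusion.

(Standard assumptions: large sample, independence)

H₀: p = 0.36, H₁: p ≠ 0.36
Standard error: SE = √(p₀(1-p₀)/n) = √(0.36×0.64/284) = 0.028483
z-statistic: z = (p̂ - p₀)/SE = (0.397 - 0.36)/0.028483 = 1.2990
Critical value: z_0.005 = ±2.576
p-value = 0.1939
Decision: fail to reject H₀ at α = 0.01

Answer: z = 1.2990, fail to reject H₀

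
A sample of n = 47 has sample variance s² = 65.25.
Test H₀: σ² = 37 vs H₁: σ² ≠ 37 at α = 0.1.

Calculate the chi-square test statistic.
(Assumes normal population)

Answer: χ² = 81.1216, reject H₀

Derivation:
df = n - 1 = 46
χ² = (n-1)s²/σ₀² = 46×65.25/37 = 81.1216
Critical values: χ²_{0.95,46} = 31.439, χ²_{0.05,46} = 62.830
Rejection region: χ² < 31.439 or χ² > 62.830
Decision: reject H₀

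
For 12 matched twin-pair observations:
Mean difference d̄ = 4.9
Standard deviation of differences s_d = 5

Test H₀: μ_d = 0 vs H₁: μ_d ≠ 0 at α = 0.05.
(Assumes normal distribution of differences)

Answer: t = 3.3948, reject H₀

Derivation:
df = n - 1 = 11
SE = s_d/√n = 5/√12 = 1.4434
t = d̄/SE = 4.9/1.4434 = 3.3948
Critical value: t_{0.025,11} = ±2.201
p-value ≈ 0.0060
Decision: reject H₀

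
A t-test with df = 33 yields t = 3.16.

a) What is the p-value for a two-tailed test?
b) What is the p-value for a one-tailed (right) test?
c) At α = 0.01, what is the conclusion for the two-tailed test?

Answer: a) 0.0034, b) 0.0017, c) reject H₀

Derivation:
Using t-distribution with df = 33:
a) Two-tailed: p = 2×P(T > 3.16) = 0.0034
b) One-tailed: p = P(T > 3.16) = 0.0017
c) 0.0034 < 0.01, reject H₀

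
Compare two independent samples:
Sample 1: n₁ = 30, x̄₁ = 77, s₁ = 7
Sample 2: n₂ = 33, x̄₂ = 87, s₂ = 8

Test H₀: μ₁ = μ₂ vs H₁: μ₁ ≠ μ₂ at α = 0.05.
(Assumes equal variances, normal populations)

Answer: t = -5.2568, reject H₀

Derivation:
Pooled variance: s²_p = [29×7² + 32×8²]/(61) = 56.8689
s_p = 7.5411
SE = s_p×√(1/n₁ + 1/n₂) = 7.5411×√(1/30 + 1/33) = 1.9023
t = (x̄₁ - x̄₂)/SE = (77 - 87)/1.9023 = -5.2568
df = 61, t-critical = ±2.000
Decision: reject H₀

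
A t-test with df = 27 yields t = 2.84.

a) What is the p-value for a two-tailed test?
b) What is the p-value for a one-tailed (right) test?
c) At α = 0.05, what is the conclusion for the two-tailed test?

Answer: a) 0.0085, b) 0.0042, c) reject H₀

Derivation:
Using t-distribution with df = 27:
a) Two-tailed: p = 2×P(T > 2.84) = 0.0085
b) One-tailed: p = P(T > 2.84) = 0.0042
c) 0.0085 < 0.05, reject H₀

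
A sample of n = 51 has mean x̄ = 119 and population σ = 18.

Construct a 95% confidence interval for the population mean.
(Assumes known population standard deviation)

Confidence level: 95%, α = 0.05
z_0.025 = 1.960
SE = σ/√n = 18/√51 = 2.5205
Margin of error = 1.960 × 2.5205 = 4.9402
CI: x̄ ± margin = 119 ± 4.9402
CI: (114.0598, 123.9402)

Answer: (114.0598, 123.9402)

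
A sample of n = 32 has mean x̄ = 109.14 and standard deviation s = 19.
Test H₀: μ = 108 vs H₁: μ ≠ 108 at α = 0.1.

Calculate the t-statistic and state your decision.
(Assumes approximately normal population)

df = n - 1 = 31
SE = s/√n = 19/√32 = 3.3588
t = (x̄ - μ₀)/SE = (109.14 - 108)/3.3588 = 0.3394
Critical value: t_{0.05,31} = ±1.696
p-value ≈ 0.7366
Decision: fail to reject H₀

Answer: t = 0.3394, fail to reject H₀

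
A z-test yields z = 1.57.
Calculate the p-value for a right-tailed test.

Answer: p-value ≈ 0.0582

Derivation:
For z = 1.57:
p = P(Z > 1.57) = 1 - Φ(1.57) = 0.0582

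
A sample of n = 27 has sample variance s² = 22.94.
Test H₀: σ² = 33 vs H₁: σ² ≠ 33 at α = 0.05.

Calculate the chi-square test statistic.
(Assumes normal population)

Answer: χ² = 18.0739, fail to reject H₀

Derivation:
df = n - 1 = 26
χ² = (n-1)s²/σ₀² = 26×22.94/33 = 18.0739
Critical values: χ²_{0.975,26} = 13.844, χ²_{0.025,26} = 41.923
Rejection region: χ² < 13.844 or χ² > 41.923
Decision: fail to reject H₀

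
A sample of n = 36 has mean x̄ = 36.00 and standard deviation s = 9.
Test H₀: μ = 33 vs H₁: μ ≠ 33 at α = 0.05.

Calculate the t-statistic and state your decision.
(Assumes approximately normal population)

Answer: t = 2.0000, fail to reject H₀

Derivation:
df = n - 1 = 35
SE = s/√n = 9/√36 = 1.5000
t = (x̄ - μ₀)/SE = (36.00 - 33)/1.5000 = 2.0000
Critical value: t_{0.025,35} = ±2.030
p-value ≈ 0.0533
Decision: fail to reject H₀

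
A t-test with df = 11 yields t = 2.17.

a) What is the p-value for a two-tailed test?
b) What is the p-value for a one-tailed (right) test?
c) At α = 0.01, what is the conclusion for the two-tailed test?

Answer: a) 0.0528, b) 0.0264, c) fail to reject H₀

Derivation:
Using t-distribution with df = 11:
a) Two-tailed: p = 2×P(T > 2.17) = 0.0528
b) One-tailed: p = P(T > 2.17) = 0.0264
c) 0.0528 ≥ 0.01, fail to reject H₀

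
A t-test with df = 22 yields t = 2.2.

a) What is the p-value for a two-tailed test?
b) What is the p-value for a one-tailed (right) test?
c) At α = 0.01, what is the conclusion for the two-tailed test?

Using t-distribution with df = 22:
a) Two-tailed: p = 2×P(T > 2.2) = 0.0386
b) One-tailed: p = P(T > 2.2) = 0.0193
c) 0.0386 ≥ 0.01, fail to reject H₀

Answer: a) 0.0386, b) 0.0193, c) fail to reject H₀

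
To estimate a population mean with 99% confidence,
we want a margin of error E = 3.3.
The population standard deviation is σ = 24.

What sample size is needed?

z_0.005 = 2.576
n = (z×σ/E)² = (2.576×24/3.3)²
n = 350.9832
Round up: n = 351

Answer: n = 351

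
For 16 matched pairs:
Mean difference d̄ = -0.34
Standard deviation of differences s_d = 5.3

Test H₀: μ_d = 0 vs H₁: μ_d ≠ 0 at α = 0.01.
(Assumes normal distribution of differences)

df = n - 1 = 15
SE = s_d/√n = 5.3/√16 = 1.3250
t = d̄/SE = -0.34/1.3250 = -0.2566
Critical value: t_{0.005,15} = ±2.947
p-value ≈ 0.8010
Decision: fail to reject H₀

Answer: t = -0.2566, fail to reject H₀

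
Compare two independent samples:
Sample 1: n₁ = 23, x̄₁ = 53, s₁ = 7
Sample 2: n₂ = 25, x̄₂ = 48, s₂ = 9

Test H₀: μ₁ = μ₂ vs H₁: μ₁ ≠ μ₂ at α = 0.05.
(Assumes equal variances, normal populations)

Pooled variance: s²_p = [22×7² + 24×9²]/(46) = 65.6957
s_p = 8.1053
SE = s_p×√(1/n₁ + 1/n₂) = 8.1053×√(1/23 + 1/25) = 2.3418
t = (x̄₁ - x̄₂)/SE = (53 - 48)/2.3418 = 2.1351
df = 46, t-critical = ±2.013
Decision: reject H₀

Answer: t = 2.1351, reject H₀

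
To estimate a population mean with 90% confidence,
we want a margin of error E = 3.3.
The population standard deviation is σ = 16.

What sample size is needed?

Answer: n = 64

Derivation:
z_0.05 = 1.645
n = (z×σ/E)² = (1.645×16/3.3)²
n = 63.6127
Round up: n = 64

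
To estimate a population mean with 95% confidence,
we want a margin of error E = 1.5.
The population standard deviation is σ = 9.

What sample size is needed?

Answer: n = 139

Derivation:
z_0.025 = 1.960
n = (z×σ/E)² = (1.960×9/1.5)²
n = 138.2976
Round up: n = 139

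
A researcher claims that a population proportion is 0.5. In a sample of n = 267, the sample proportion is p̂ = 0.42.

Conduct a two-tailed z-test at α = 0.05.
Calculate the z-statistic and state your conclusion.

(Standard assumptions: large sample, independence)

Answer: z = -2.6144, reject H₀

Derivation:
H₀: p = 0.5, H₁: p ≠ 0.5
Standard error: SE = √(p₀(1-p₀)/n) = √(0.5×0.5/267) = 0.030600
z-statistic: z = (p̂ - p₀)/SE = (0.42 - 0.5)/0.030600 = -2.6144
Critical value: z_0.025 = ±1.960
p-value = 0.0089
Decision: reject H₀ at α = 0.05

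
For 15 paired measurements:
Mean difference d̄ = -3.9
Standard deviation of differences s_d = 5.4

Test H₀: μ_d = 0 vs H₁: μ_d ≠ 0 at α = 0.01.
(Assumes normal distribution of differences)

df = n - 1 = 14
SE = s_d/√n = 5.4/√15 = 1.3943
t = d̄/SE = -3.9/1.3943 = -2.7971
Critical value: t_{0.005,14} = ±2.977
p-value ≈ 0.0143
Decision: fail to reject H₀

Answer: t = -2.7971, fail to reject H₀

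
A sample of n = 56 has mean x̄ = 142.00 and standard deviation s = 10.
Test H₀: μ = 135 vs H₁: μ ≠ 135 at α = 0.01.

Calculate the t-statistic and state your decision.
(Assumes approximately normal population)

Answer: t = 5.2383, reject H₀

Derivation:
df = n - 1 = 55
SE = s/√n = 10/√56 = 1.3363
t = (x̄ - μ₀)/SE = (142.00 - 135)/1.3363 = 5.2383
Critical value: t_{0.005,55} = ±2.668
p-value < 0.0001
Decision: reject H₀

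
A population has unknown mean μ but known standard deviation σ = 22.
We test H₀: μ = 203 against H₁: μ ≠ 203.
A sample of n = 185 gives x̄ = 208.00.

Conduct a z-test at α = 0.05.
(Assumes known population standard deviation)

Standard error: SE = σ/√n = 22/√185 = 1.6175
z-statistic: z = (x̄ - μ₀)/SE = (208.00 - 203)/1.6175 = 3.0912
Critical value: ±1.960
p-value = 0.0020
Decision: reject H₀

Answer: z = 3.0912, reject H₀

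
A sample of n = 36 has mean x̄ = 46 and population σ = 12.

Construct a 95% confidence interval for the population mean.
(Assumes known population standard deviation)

Answer: (42.0800, 49.9200)

Derivation:
Confidence level: 95%, α = 0.05
z_0.025 = 1.960
SE = σ/√n = 12/√36 = 2.0000
Margin of error = 1.960 × 2.0000 = 3.9200
CI: x̄ ± margin = 46 ± 3.9200
CI: (42.0800, 49.9200)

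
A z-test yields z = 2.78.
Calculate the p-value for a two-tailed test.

For z = 2.78:
p = 2×P(Z > |2.78|) = 2×(1 - Φ(2.78)) = 0.0054

Answer: p-value ≈ 0.0054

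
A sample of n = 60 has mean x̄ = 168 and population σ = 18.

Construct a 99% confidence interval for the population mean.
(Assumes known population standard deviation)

Answer: (162.0139, 173.9861)

Derivation:
Confidence level: 99%, α = 0.01
z_0.005 = 2.576
SE = σ/√n = 18/√60 = 2.3238
Margin of error = 2.576 × 2.3238 = 5.9861
CI: x̄ ± margin = 168 ± 5.9861
CI: (162.0139, 173.9861)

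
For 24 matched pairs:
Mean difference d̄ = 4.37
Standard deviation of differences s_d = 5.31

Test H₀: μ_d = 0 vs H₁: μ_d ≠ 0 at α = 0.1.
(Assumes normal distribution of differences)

Answer: t = 4.0317, reject H₀

Derivation:
df = n - 1 = 23
SE = s_d/√n = 5.31/√24 = 1.0839
t = d̄/SE = 4.37/1.0839 = 4.0317
Critical value: t_{0.05,23} = ±1.714
p-value ≈ 0.0005
Decision: reject H₀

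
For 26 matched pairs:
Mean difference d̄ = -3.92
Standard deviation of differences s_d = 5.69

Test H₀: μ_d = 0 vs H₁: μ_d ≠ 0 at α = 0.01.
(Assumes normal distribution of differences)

Answer: t = -3.5129, reject H₀

Derivation:
df = n - 1 = 25
SE = s_d/√n = 5.69/√26 = 1.1159
t = d̄/SE = -3.92/1.1159 = -3.5129
Critical value: t_{0.005,25} = ±2.787
p-value ≈ 0.0017
Decision: reject H₀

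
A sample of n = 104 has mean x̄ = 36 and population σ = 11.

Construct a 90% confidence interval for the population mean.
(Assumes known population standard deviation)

Answer: (34.2257, 37.7743)

Derivation:
Confidence level: 90%, α = 0.1
z_0.05 = 1.645
SE = σ/√n = 11/√104 = 1.0786
Margin of error = 1.645 × 1.0786 = 1.7743
CI: x̄ ± margin = 36 ± 1.7743
CI: (34.2257, 37.7743)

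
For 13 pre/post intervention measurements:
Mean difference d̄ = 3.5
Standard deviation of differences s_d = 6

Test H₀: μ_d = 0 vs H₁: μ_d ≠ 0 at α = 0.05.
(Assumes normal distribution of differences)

df = n - 1 = 12
SE = s_d/√n = 6/√13 = 1.6641
t = d̄/SE = 3.5/1.6641 = 2.1032
Critical value: t_{0.025,12} = ±2.179
p-value ≈ 0.0572
Decision: fail to reject H₀

Answer: t = 2.1032, fail to reject H₀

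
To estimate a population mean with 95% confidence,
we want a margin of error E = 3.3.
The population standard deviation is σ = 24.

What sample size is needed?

z_0.025 = 1.960
n = (z×σ/E)² = (1.960×24/3.3)²
n = 203.1921
Round up: n = 204

Answer: n = 204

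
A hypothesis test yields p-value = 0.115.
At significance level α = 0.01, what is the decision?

Answer: fail to reject H₀

Derivation:
Compare p-value to α:
0.115 ≥ 0.01
Decision: fail to reject H₀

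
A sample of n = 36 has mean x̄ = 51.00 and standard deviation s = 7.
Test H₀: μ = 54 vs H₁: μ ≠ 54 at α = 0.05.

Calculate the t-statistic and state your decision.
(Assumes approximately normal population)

df = n - 1 = 35
SE = s/√n = 7/√36 = 1.1667
t = (x̄ - μ₀)/SE = (51.00 - 54)/1.1667 = -2.5714
Critical value: t_{0.025,35} = ±2.030
p-value ≈ 0.0145
Decision: reject H₀

Answer: t = -2.5714, reject H₀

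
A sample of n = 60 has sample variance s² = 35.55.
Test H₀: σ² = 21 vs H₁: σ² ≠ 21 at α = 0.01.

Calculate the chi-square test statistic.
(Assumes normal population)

df = n - 1 = 59
χ² = (n-1)s²/σ₀² = 59×35.55/21 = 99.8786
Critical values: χ²_{0.995,59} = 34.770, χ²_{0.005,59} = 90.715
Rejection region: χ² < 34.770 or χ² > 90.715
Decision: reject H₀

Answer: χ² = 99.8786, reject H₀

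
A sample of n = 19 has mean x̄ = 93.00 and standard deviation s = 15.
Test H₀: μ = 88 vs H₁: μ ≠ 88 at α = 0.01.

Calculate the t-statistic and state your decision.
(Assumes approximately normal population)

Answer: t = 1.4530, fail to reject H₀

Derivation:
df = n - 1 = 18
SE = s/√n = 15/√19 = 3.4412
t = (x̄ - μ₀)/SE = (93.00 - 88)/3.4412 = 1.4530
Critical value: t_{0.005,18} = ±2.878
p-value ≈ 0.1634
Decision: fail to reject H₀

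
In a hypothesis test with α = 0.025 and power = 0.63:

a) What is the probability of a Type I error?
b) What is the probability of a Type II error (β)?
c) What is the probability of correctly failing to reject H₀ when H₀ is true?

Answer: a) 0.025, b) 0.37, c) 0.975

Derivation:
a) Type I error probability = α = 0.025
b) Power = P(reject H₀ | H₁ true) = 1 - β = 0.63, so Type II error probability = β = 1 - Power = 0.37
c) P(fail to reject H₀ | H₀ true) = 1 - α = 0.975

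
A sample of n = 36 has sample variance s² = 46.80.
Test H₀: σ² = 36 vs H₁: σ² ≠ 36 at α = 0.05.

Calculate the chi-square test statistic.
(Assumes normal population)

df = n - 1 = 35
χ² = (n-1)s²/σ₀² = 35×46.80/36 = 45.5000
Critical values: χ²_{0.975,35} = 20.569, χ²_{0.025,35} = 53.203
Rejection region: χ² < 20.569 or χ² > 53.203
Decision: fail to reject H₀

Answer: χ² = 45.5000, fail to reject H₀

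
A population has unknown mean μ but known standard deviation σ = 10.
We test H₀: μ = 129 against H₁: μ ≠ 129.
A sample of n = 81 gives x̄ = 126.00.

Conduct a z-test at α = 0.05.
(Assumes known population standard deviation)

Answer: z = -2.7000, reject H₀

Derivation:
Standard error: SE = σ/√n = 10/√81 = 1.1111
z-statistic: z = (x̄ - μ₀)/SE = (126.00 - 129)/1.1111 = -2.7000
Critical value: ±1.960
p-value = 0.0069
Decision: reject H₀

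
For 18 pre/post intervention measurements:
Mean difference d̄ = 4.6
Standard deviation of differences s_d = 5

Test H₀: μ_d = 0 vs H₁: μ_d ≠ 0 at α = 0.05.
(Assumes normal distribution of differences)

df = n - 1 = 17
SE = s_d/√n = 5/√18 = 1.1785
t = d̄/SE = 4.6/1.1785 = 3.9033
Critical value: t_{0.025,17} = ±2.110
p-value ≈ 0.0011
Decision: reject H₀

Answer: t = 3.9033, reject H₀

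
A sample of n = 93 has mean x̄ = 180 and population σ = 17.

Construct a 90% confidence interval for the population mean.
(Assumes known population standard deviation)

Answer: (177.1002, 182.8998)

Derivation:
Confidence level: 90%, α = 0.1
z_0.05 = 1.645
SE = σ/√n = 17/√93 = 1.7628
Margin of error = 1.645 × 1.7628 = 2.8998
CI: x̄ ± margin = 180 ± 2.8998
CI: (177.1002, 182.8998)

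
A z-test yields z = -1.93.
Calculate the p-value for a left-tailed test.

Answer: p-value ≈ 0.0268

Derivation:
For z = -1.93:
p = P(Z < -1.93) = Φ(-1.93) = 0.0268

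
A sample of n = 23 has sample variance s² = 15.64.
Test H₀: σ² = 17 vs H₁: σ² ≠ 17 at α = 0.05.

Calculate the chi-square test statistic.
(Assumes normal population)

df = n - 1 = 22
χ² = (n-1)s²/σ₀² = 22×15.64/17 = 20.2400
Critical values: χ²_{0.975,22} = 10.982, χ²_{0.025,22} = 36.781
Rejection region: χ² < 10.982 or χ² > 36.781
Decision: fail to reject H₀

Answer: χ² = 20.2400, fail to reject H₀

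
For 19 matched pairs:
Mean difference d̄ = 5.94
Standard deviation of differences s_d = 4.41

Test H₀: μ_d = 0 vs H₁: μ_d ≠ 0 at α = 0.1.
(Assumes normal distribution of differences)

Answer: t = 5.8713, reject H₀

Derivation:
df = n - 1 = 18
SE = s_d/√n = 4.41/√19 = 1.0117
t = d̄/SE = 5.94/1.0117 = 5.8713
Critical value: t_{0.05,18} = ±1.734
p-value < 0.0001
Decision: reject H₀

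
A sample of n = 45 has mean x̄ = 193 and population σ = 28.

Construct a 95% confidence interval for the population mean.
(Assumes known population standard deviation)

Confidence level: 95%, α = 0.05
z_0.025 = 1.960
SE = σ/√n = 28/√45 = 4.1740
Margin of error = 1.960 × 4.1740 = 8.1810
CI: x̄ ± margin = 193 ± 8.1810
CI: (184.8190, 201.1810)

Answer: (184.8190, 201.1810)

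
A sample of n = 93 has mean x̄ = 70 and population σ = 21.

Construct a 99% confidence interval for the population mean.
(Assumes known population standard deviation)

Answer: (64.3905, 75.6095)

Derivation:
Confidence level: 99%, α = 0.01
z_0.005 = 2.576
SE = σ/√n = 21/√93 = 2.1776
Margin of error = 2.576 × 2.1776 = 5.6095
CI: x̄ ± margin = 70 ± 5.6095
CI: (64.3905, 75.6095)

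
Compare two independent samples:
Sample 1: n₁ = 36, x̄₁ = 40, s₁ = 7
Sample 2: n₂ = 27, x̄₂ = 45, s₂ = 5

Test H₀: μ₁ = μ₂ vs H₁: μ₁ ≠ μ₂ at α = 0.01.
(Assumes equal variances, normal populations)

Pooled variance: s²_p = [35×7² + 26×5²]/(61) = 38.7705
s_p = 6.2266
SE = s_p×√(1/n₁ + 1/n₂) = 6.2266×√(1/36 + 1/27) = 1.5852
t = (x̄₁ - x̄₂)/SE = (40 - 45)/1.5852 = -3.1542
df = 61, t-critical = ±2.659
Decision: reject H₀

Answer: t = -3.1542, reject H₀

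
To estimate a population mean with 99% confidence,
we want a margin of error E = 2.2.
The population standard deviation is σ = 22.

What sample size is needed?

z_0.005 = 2.576
n = (z×σ/E)² = (2.576×22/2.2)²
n = 663.5776
Round up: n = 664

Answer: n = 664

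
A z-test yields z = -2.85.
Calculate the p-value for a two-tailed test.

For z = -2.85:
p = 2×P(Z > |-2.85|) = 2×(1 - Φ(2.85)) = 0.0044

Answer: p-value ≈ 0.0044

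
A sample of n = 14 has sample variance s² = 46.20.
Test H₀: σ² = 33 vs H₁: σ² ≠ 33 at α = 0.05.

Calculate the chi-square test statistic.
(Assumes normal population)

df = n - 1 = 13
χ² = (n-1)s²/σ₀² = 13×46.20/33 = 18.2000
Critical values: χ²_{0.975,13} = 5.009, χ²_{0.025,13} = 24.736
Rejection region: χ² < 5.009 or χ² > 24.736
Decision: fail to reject H₀

Answer: χ² = 18.2000, fail to reject H₀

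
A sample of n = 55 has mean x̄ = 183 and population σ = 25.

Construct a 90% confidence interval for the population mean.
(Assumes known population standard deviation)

Confidence level: 90%, α = 0.1
z_0.05 = 1.645
SE = σ/√n = 25/√55 = 3.3710
Margin of error = 1.645 × 3.3710 = 5.5453
CI: x̄ ± margin = 183 ± 5.5453
CI: (177.4547, 188.5453)

Answer: (177.4547, 188.5453)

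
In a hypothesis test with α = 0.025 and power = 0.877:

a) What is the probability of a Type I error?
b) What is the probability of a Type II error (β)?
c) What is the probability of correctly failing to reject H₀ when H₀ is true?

a) Type I error probability = α = 0.025
b) Power = P(reject H₀ | H₁ true) = 1 - β = 0.877, so Type II error probability = β = 1 - Power = 0.123
c) P(fail to reject H₀ | H₀ true) = 1 - α = 0.975

Answer: a) 0.025, b) 0.123, c) 0.975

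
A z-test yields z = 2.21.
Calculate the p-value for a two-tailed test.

Answer: p-value ≈ 0.0271

Derivation:
For z = 2.21:
p = 2×P(Z > |2.21|) = 2×(1 - Φ(2.21)) = 0.0271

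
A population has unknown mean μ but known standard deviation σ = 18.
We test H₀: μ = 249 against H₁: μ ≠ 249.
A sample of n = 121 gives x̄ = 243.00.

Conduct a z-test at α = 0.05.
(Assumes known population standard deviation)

Standard error: SE = σ/√n = 18/√121 = 1.6364
z-statistic: z = (x̄ - μ₀)/SE = (243.00 - 249)/1.6364 = -3.6666
Critical value: ±1.960
p-value = 0.0002
Decision: reject H₀

Answer: z = -3.6666, reject H₀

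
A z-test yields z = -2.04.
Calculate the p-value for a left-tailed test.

Answer: p-value ≈ 0.0207

Derivation:
For z = -2.04:
p = P(Z < -2.04) = Φ(-2.04) = 0.0207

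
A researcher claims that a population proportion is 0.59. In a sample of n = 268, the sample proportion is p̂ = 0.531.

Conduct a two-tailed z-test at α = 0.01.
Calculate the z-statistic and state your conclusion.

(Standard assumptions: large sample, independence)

Answer: z = -1.9638, fail to reject H₀

Derivation:
H₀: p = 0.59, H₁: p ≠ 0.59
Standard error: SE = √(p₀(1-p₀)/n) = √(0.59×0.41/268) = 0.030044
z-statistic: z = (p̂ - p₀)/SE = (0.531 - 0.59)/0.030044 = -1.9638
Critical value: z_0.005 = ±2.576
p-value = 0.0496
Decision: fail to reject H₀ at α = 0.01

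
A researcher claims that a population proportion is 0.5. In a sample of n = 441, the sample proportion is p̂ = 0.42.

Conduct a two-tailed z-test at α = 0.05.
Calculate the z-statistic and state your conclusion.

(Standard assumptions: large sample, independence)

Answer: z = -3.3599, reject H₀

Derivation:
H₀: p = 0.5, H₁: p ≠ 0.5
Standard error: SE = √(p₀(1-p₀)/n) = √(0.5×0.5/441) = 0.023810
z-statistic: z = (p̂ - p₀)/SE = (0.42 - 0.5)/0.023810 = -3.3599
Critical value: z_0.025 = ±1.960
p-value = 0.0008
Decision: reject H₀ at α = 0.05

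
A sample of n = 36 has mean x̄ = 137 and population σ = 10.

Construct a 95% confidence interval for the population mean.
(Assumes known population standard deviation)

Confidence level: 95%, α = 0.05
z_0.025 = 1.960
SE = σ/√n = 10/√36 = 1.6667
Margin of error = 1.960 × 1.6667 = 3.2667
CI: x̄ ± margin = 137 ± 3.2667
CI: (133.7333, 140.2667)

Answer: (133.7333, 140.2667)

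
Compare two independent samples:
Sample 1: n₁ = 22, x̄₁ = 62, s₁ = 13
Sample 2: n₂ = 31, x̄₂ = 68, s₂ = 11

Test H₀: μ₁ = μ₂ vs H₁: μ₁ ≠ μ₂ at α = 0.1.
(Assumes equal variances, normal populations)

Pooled variance: s²_p = [21×13² + 30×11²]/(51) = 140.7647
s_p = 11.8644
SE = s_p×√(1/n₁ + 1/n₂) = 11.8644×√(1/22 + 1/31) = 3.3074
t = (x̄₁ - x̄₂)/SE = (62 - 68)/3.3074 = -1.8141
df = 51, t-critical = ±1.675
Decision: reject H₀

Answer: t = -1.8141, reject H₀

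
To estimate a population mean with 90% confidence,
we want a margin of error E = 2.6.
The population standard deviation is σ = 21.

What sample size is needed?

z_0.05 = 1.645
n = (z×σ/E)² = (1.645×21/2.6)²
n = 176.5321
Round up: n = 177

Answer: n = 177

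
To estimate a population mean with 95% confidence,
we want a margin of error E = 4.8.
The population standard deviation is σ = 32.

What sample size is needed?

Answer: n = 171

Derivation:
z_0.025 = 1.960
n = (z×σ/E)² = (1.960×32/4.8)²
n = 170.7378
Round up: n = 171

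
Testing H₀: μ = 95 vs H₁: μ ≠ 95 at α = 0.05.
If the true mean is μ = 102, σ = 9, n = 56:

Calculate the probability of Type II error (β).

Answer: β ≈ 0.0001

Derivation:
SE = σ/√n = 9/√56 = 1.2027
Critical values: μ₀ ± z_0.025×SE = 95 ± 1.960×1.2027
Acceptance region: (92.6427, 97.3573)
Under H₁ (μ = 102): z_high = (97.3573 - 102)/1.2027 = -3.8602, z_low = (92.6427 - 102)/1.2027 = -7.7802
β = P(not reject | H₁) = Φ(-3.8602) - Φ(-7.7802) ≈ 0.0001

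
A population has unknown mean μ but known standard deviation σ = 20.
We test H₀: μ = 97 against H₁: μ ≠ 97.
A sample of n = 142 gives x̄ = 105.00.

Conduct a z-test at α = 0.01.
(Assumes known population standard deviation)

Standard error: SE = σ/√n = 20/√142 = 1.6784
z-statistic: z = (x̄ - μ₀)/SE = (105.00 - 97)/1.6784 = 4.7664
Critical value: ±2.576
p-value < 0.0001
Decision: reject H₀

Answer: z = 4.7664, reject H₀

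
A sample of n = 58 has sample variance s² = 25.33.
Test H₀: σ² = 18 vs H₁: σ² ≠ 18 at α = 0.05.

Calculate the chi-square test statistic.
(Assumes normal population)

Answer: χ² = 80.2117, reject H₀

Derivation:
df = n - 1 = 57
χ² = (n-1)s²/σ₀² = 57×25.33/18 = 80.2117
Critical values: χ²_{0.975,57} = 38.027, χ²_{0.025,57} = 79.752
Rejection region: χ² < 38.027 or χ² > 79.752
Decision: reject H₀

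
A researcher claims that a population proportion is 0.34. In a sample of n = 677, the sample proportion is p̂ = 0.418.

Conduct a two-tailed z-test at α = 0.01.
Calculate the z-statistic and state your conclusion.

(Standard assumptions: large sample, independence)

H₀: p = 0.34, H₁: p ≠ 0.34
Standard error: SE = √(p₀(1-p₀)/n) = √(0.34×0.66/677) = 0.018206
z-statistic: z = (p̂ - p₀)/SE = (0.418 - 0.34)/0.018206 = 4.2843
Critical value: z_0.005 = ±2.576
p-value < 0.0001
Decision: reject H₀ at α = 0.01

Answer: z = 4.2843, reject H₀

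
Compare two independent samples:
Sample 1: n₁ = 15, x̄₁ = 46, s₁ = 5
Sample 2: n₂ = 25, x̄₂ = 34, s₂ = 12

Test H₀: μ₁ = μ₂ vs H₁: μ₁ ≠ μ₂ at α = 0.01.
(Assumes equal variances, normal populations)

Answer: t = 3.6713, reject H₀

Derivation:
Pooled variance: s²_p = [14×5² + 24×12²]/(38) = 100.1579
s_p = 10.0079
SE = s_p×√(1/n₁ + 1/n₂) = 10.0079×√(1/15 + 1/25) = 3.2686
t = (x̄₁ - x̄₂)/SE = (46 - 34)/3.2686 = 3.6713
df = 38, t-critical = ±2.712
Decision: reject H₀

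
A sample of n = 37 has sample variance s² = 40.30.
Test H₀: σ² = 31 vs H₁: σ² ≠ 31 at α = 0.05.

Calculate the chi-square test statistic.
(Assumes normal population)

Answer: χ² = 46.8000, fail to reject H₀

Derivation:
df = n - 1 = 36
χ² = (n-1)s²/σ₀² = 36×40.30/31 = 46.8000
Critical values: χ²_{0.975,36} = 21.336, χ²_{0.025,36} = 54.437
Rejection region: χ² < 21.336 or χ² > 54.437
Decision: fail to reject H₀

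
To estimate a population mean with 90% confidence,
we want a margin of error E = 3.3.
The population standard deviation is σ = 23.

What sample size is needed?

Answer: n = 132

Derivation:
z_0.05 = 1.645
n = (z×σ/E)² = (1.645×23/3.3)²
n = 131.4497
Round up: n = 132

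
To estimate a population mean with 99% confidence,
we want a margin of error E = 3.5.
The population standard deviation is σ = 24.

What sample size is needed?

Answer: n = 313

Derivation:
z_0.005 = 2.576
n = (z×σ/E)² = (2.576×24/3.5)²
n = 312.0169
Round up: n = 313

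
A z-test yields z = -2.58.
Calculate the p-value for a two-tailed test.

Answer: p-value ≈ 0.0099

Derivation:
For z = -2.58:
p = 2×P(Z > |-2.58|) = 2×(1 - Φ(2.58)) = 0.0099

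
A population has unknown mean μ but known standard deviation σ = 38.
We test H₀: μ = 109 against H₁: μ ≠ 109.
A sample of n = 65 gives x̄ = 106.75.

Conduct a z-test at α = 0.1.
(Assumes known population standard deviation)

Standard error: SE = σ/√n = 38/√65 = 4.7133
z-statistic: z = (x̄ - μ₀)/SE = (106.75 - 109)/4.7133 = -0.4774
Critical value: ±1.645
p-value = 0.6331
Decision: fail to reject H₀

Answer: z = -0.4774, fail to reject H₀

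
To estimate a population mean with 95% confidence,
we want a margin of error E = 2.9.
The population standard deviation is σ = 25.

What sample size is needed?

z_0.025 = 1.960
n = (z×σ/E)² = (1.960×25/2.9)²
n = 285.4935
Round up: n = 286

Answer: n = 286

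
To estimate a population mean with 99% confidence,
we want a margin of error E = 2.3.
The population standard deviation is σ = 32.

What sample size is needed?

z_0.005 = 2.576
n = (z×σ/E)² = (2.576×32/2.3)²
n = 1284.5056
Round up: n = 1285

Answer: n = 1285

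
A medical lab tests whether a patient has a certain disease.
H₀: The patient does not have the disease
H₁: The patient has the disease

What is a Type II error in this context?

Type I error: rejecting H₀ when it is actually true (false positive).
Type II error: failing to reject H₀ when H₁ is actually true (false negative).

Answer: Failing to diagnose a patient who actually has the disease (false negative)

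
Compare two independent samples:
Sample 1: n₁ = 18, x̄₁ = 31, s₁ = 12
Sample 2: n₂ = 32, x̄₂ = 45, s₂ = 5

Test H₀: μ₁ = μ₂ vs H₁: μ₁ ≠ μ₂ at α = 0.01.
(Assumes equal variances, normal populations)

Pooled variance: s²_p = [17×12² + 31×5²]/(48) = 67.1458
s_p = 8.1943
SE = s_p×√(1/n₁ + 1/n₂) = 8.1943×√(1/18 + 1/32) = 2.4143
t = (x̄₁ - x̄₂)/SE = (31 - 45)/2.4143 = -5.7988
df = 48, t-critical = ±2.682
Decision: reject H₀

Answer: t = -5.7988, reject H₀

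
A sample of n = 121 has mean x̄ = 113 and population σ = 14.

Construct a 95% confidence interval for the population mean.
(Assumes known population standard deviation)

Confidence level: 95%, α = 0.05
z_0.025 = 1.960
SE = σ/√n = 14/√121 = 1.2727
Margin of error = 1.960 × 1.2727 = 2.4945
CI: x̄ ± margin = 113 ± 2.4945
CI: (110.5055, 115.4945)

Answer: (110.5055, 115.4945)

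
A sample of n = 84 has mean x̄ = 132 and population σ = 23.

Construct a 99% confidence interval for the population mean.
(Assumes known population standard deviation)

Confidence level: 99%, α = 0.01
z_0.005 = 2.576
SE = σ/√n = 23/√84 = 2.5095
Margin of error = 2.576 × 2.5095 = 6.4645
CI: x̄ ± margin = 132 ± 6.4645
CI: (125.5355, 138.4645)

Answer: (125.5355, 138.4645)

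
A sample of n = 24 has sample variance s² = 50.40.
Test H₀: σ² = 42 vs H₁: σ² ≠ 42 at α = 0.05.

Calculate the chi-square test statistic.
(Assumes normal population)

Answer: χ² = 27.6000, fail to reject H₀

Derivation:
df = n - 1 = 23
χ² = (n-1)s²/σ₀² = 23×50.40/42 = 27.6000
Critical values: χ²_{0.975,23} = 11.689, χ²_{0.025,23} = 38.076
Rejection region: χ² < 11.689 or χ² > 38.076
Decision: fail to reject H₀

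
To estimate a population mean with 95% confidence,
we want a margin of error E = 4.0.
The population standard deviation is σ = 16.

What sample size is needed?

Answer: n = 62

Derivation:
z_0.025 = 1.960
n = (z×σ/E)² = (1.960×16/4.0)²
n = 61.4656
Round up: n = 62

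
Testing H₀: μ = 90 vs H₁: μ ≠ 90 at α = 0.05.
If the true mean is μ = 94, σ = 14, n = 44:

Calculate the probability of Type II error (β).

Answer: β ≈ 0.5258

Derivation:
SE = σ/√n = 14/√44 = 2.1106
Critical values: μ₀ ± z_0.025×SE = 90 ± 1.960×2.1106
Acceptance region: (85.8632, 94.1368)
Under H₁ (μ = 94): z_high = (94.1368 - 94)/2.1106 = 0.0648, z_low = (85.8632 - 94)/2.1106 = -3.8552
β = P(not reject | H₁) = Φ(0.0648) - Φ(-3.8552) ≈ 0.5258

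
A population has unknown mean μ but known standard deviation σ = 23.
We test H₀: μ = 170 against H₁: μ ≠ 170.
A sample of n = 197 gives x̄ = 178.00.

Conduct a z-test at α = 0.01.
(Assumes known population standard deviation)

Standard error: SE = σ/√n = 23/√197 = 1.6387
z-statistic: z = (x̄ - μ₀)/SE = (178.00 - 170)/1.6387 = 4.8819
Critical value: ±2.576
p-value < 0.0001
Decision: reject H₀

Answer: z = 4.8819, reject H₀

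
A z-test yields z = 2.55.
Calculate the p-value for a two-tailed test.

For z = 2.55:
p = 2×P(Z > |2.55|) = 2×(1 - Φ(2.55)) = 0.0108

Answer: p-value ≈ 0.0108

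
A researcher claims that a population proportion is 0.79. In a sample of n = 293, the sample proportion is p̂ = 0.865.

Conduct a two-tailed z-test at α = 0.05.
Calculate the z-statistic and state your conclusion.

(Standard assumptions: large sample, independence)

Answer: z = 3.1519, reject H₀

Derivation:
H₀: p = 0.79, H₁: p ≠ 0.79
Standard error: SE = √(p₀(1-p₀)/n) = √(0.79×0.21/293) = 0.023795
z-statistic: z = (p̂ - p₀)/SE = (0.865 - 0.79)/0.023795 = 3.1519
Critical value: z_0.025 = ±1.960
p-value = 0.0016
Decision: reject H₀ at α = 0.05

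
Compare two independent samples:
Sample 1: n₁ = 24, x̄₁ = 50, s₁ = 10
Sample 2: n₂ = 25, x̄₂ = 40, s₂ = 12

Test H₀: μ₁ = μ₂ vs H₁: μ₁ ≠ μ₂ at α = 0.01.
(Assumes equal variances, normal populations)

Answer: t = 3.1621, reject H₀

Derivation:
Pooled variance: s²_p = [23×10² + 24×12²]/(47) = 122.4681
s_p = 11.0665
SE = s_p×√(1/n₁ + 1/n₂) = 11.0665×√(1/24 + 1/25) = 3.1625
t = (x̄₁ - x̄₂)/SE = (50 - 40)/3.1625 = 3.1621
df = 47, t-critical = ±2.685
Decision: reject H₀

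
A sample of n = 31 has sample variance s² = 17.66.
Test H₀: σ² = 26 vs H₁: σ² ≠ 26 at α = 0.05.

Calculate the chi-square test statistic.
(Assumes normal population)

Answer: χ² = 20.3769, fail to reject H₀

Derivation:
df = n - 1 = 30
χ² = (n-1)s²/σ₀² = 30×17.66/26 = 20.3769
Critical values: χ²_{0.975,30} = 16.791, χ²_{0.025,30} = 46.979
Rejection region: χ² < 16.791 or χ² > 46.979
Decision: fail to reject H₀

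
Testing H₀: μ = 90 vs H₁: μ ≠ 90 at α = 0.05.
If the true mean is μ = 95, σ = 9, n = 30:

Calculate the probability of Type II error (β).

Answer: β ≈ 0.1394

Derivation:
SE = σ/√n = 9/√30 = 1.6432
Critical values: μ₀ ± z_0.025×SE = 90 ± 1.960×1.6432
Acceptance region: (86.7793, 93.2207)
Under H₁ (μ = 95): z_high = (93.2207 - 95)/1.6432 = -1.0828, z_low = (86.7793 - 95)/1.6432 = -5.0029
β = P(not reject | H₁) = Φ(-1.0828) - Φ(-5.0029) ≈ 0.1394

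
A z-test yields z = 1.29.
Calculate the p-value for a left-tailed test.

For z = 1.29:
p = P(Z < 1.29) = Φ(1.29) = 0.9015

Answer: p-value ≈ 0.9015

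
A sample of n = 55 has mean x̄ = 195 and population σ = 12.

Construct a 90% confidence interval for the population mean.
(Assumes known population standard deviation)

Confidence level: 90%, α = 0.1
z_0.05 = 1.645
SE = σ/√n = 12/√55 = 1.6181
Margin of error = 1.645 × 1.6181 = 2.6618
CI: x̄ ± margin = 195 ± 2.6618
CI: (192.3382, 197.6618)

Answer: (192.3382, 197.6618)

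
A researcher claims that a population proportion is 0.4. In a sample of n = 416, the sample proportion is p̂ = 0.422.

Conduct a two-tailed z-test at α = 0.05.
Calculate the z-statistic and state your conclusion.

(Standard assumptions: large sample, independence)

H₀: p = 0.4, H₁: p ≠ 0.4
Standard error: SE = √(p₀(1-p₀)/n) = √(0.4×0.6/416) = 0.024019
z-statistic: z = (p̂ - p₀)/SE = (0.422 - 0.4)/0.024019 = 0.9159
Critical value: z_0.025 = ±1.960
p-value = 0.3597
Decision: fail to reject H₀ at α = 0.05

Answer: z = 0.9159, fail to reject H₀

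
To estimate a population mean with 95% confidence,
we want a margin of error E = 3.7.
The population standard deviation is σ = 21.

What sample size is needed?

Answer: n = 124

Derivation:
z_0.025 = 1.960
n = (z×σ/E)² = (1.960×21/3.7)²
n = 123.7506
Round up: n = 124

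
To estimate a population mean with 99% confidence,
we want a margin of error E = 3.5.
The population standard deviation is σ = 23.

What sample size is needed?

z_0.005 = 2.576
n = (z×σ/E)² = (2.576×23/3.5)²
n = 286.5572
Round up: n = 287

Answer: n = 287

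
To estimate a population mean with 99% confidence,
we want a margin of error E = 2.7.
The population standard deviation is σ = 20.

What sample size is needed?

Answer: n = 365

Derivation:
z_0.005 = 2.576
n = (z×σ/E)² = (2.576×20/2.7)²
n = 364.1029
Round up: n = 365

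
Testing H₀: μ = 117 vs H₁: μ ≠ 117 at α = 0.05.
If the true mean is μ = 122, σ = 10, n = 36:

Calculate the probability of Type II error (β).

SE = σ/√n = 10/√36 = 1.6667
Critical values: μ₀ ± z_0.025×SE = 117 ± 1.960×1.6667
Acceptance region: (113.7333, 120.2667)
Under H₁ (μ = 122): z_high = (120.2667 - 122)/1.6667 = -1.0400, z_low = (113.7333 - 122)/1.6667 = -4.9599
β = P(not reject | H₁) = Φ(-1.0400) - Φ(-4.9599) ≈ 0.1492

Answer: β ≈ 0.1492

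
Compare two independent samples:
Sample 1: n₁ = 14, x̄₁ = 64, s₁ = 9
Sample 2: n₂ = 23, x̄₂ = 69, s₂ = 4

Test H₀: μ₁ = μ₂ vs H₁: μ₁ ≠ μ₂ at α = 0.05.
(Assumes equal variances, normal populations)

Pooled variance: s²_p = [13×9² + 22×4²]/(35) = 40.1429
s_p = 6.3358
SE = s_p×√(1/n₁ + 1/n₂) = 6.3358×√(1/14 + 1/23) = 2.1477
t = (x̄₁ - x̄₂)/SE = (64 - 69)/2.1477 = -2.3281
df = 35, t-critical = ±2.030
Decision: reject H₀

Answer: t = -2.3281, reject H₀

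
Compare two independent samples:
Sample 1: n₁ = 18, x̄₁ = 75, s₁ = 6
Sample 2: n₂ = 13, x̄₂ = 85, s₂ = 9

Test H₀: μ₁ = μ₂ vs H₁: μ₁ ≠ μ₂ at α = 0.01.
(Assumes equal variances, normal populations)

Pooled variance: s²_p = [17×6² + 12×9²]/(29) = 54.6207
s_p = 7.3906
SE = s_p×√(1/n₁ + 1/n₂) = 7.3906×√(1/18 + 1/13) = 2.6900
t = (x̄₁ - x̄₂)/SE = (75 - 85)/2.6900 = -3.7175
df = 29, t-critical = ±2.756
Decision: reject H₀

Answer: t = -3.7175, reject H₀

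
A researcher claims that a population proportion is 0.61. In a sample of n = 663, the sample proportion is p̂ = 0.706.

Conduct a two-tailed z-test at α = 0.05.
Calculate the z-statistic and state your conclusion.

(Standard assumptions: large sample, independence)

H₀: p = 0.61, H₁: p ≠ 0.61
Standard error: SE = √(p₀(1-p₀)/n) = √(0.61×0.39/663) = 0.018943
z-statistic: z = (p̂ - p₀)/SE = (0.706 - 0.61)/0.018943 = 5.0678
Critical value: z_0.025 = ±1.960
p-value < 0.0001
Decision: reject H₀ at α = 0.05

Answer: z = 5.0678, reject H₀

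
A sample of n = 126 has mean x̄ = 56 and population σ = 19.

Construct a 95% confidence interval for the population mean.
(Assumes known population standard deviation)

Confidence level: 95%, α = 0.05
z_0.025 = 1.960
SE = σ/√n = 19/√126 = 1.6927
Margin of error = 1.960 × 1.6927 = 3.3177
CI: x̄ ± margin = 56 ± 3.3177
CI: (52.6823, 59.3177)

Answer: (52.6823, 59.3177)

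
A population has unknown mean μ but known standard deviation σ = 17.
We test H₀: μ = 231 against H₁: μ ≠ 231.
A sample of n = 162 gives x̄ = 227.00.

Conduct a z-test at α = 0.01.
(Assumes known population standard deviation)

Answer: z = -2.9949, reject H₀

Derivation:
Standard error: SE = σ/√n = 17/√162 = 1.3356
z-statistic: z = (x̄ - μ₀)/SE = (227.00 - 231)/1.3356 = -2.9949
Critical value: ±2.576
p-value = 0.0027
Decision: reject H₀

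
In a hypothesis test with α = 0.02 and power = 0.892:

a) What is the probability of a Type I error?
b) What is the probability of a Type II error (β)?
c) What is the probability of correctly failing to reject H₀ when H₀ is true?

a) Type I error probability = α = 0.02
b) Power = P(reject H₀ | H₁ true) = 1 - β = 0.892, so Type II error probability = β = 1 - Power = 0.108
c) P(fail to reject H₀ | H₀ true) = 1 - α = 0.98

Answer: a) 0.02, b) 0.108, c) 0.98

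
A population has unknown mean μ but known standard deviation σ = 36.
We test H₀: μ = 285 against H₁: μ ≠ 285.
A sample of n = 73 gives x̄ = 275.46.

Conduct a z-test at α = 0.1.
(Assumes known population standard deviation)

Standard error: SE = σ/√n = 36/√73 = 4.2135
z-statistic: z = (x̄ - μ₀)/SE = (275.46 - 285)/4.2135 = -2.2642
Critical value: ±1.645
p-value = 0.0236
Decision: reject H₀

Answer: z = -2.2642, reject H₀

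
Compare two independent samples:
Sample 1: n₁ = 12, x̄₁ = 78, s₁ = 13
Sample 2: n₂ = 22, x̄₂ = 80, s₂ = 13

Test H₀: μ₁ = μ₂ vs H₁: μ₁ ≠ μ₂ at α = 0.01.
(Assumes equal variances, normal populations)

Pooled variance: s²_p = [11×13² + 21×13²]/(32) = 169.0000
s_p = 13.0000
SE = s_p×√(1/n₁ + 1/n₂) = 13.0000×√(1/12 + 1/22) = 4.6653
t = (x̄₁ - x̄₂)/SE = (78 - 80)/4.6653 = -0.4287
df = 32, t-critical = ±2.738
Decision: fail to reject H₀

Answer: t = -0.4287, fail to reject H₀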